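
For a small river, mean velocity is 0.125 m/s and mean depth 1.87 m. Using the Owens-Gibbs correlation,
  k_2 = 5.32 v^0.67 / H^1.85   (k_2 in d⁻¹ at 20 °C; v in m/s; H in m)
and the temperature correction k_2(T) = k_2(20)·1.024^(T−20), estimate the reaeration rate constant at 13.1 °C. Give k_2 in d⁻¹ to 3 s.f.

k_2(20) = 5.32 × 0.125^0.67 / 1.87^1.85 = 5.32 × 0.2483 / 3.184 = 0.4149 d⁻¹.
k_2(13.1) = 0.4149 × 1.024^(13.1−20) = 0.4149 × 0.8490 = 0.3523 d⁻¹.

k_2 ≈ 0.352 d⁻¹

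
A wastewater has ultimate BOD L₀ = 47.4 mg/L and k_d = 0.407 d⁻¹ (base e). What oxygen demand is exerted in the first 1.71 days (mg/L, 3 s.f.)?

y ≈ 23.8 mg/L

y_t = L₀(1 − e^(−k_d t)) = 47.4 × (1 − e^(−0.407×1.71))
= 47.4 × (1 − 0.4986) = 47.4 × 0.5014 = 23.77 mg/L.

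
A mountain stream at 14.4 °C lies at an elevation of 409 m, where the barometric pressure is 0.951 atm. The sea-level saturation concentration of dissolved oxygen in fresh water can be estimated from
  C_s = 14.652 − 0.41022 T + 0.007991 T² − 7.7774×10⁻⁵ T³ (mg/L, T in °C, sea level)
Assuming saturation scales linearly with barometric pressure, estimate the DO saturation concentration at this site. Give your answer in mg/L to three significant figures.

C_s ≈ 9.67 mg/L

At sea level: C_s = 14.652 − 0.41022×14.4 + 0.007991×14.4² − 7.7774×10⁻⁵×14.4³ = 10.17 mg/L.
Pressure correction: C_s' = 10.17 × 0.951 = 9.671 mg/L.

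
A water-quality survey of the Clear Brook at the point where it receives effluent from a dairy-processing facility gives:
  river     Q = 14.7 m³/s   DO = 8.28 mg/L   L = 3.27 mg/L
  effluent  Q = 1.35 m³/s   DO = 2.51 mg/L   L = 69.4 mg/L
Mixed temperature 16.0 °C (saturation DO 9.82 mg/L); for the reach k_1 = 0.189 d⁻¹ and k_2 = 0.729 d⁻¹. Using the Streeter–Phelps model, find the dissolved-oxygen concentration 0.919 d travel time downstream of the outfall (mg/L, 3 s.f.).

Mixed DO = (14.7×8.28 + 1.35×2.51)/(14.7+1.35) = 125.1/16.05 = 7.795 mg/L.
Mixed L₀ = (14.7×3.27 + 1.35×69.4)/(16.05) = 141.8/16.05 = 8.832 mg/L.
Initial deficit D₀ = C_s − DO₀ = 9.82 − 7.795 = 2.025 mg/L.
D(0.919) = [0.189×8.832/(0.729−0.189)](e^(−0.189×0.919) − e^(−0.729×0.919)) + 2.025 e^(−0.729×0.919)
= 3.091 × (0.8406 − 0.5117) + 2.025 × 0.5117 = 2.053 mg/L.
DO = 9.82 − 2.053 = 7.767 mg/L.

DO ≈ 7.77 mg/L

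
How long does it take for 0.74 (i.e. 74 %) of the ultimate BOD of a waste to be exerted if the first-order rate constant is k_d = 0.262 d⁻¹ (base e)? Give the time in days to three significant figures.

t ≈ 5.14 d

y/L₀ = 1 − e^(−k_d t) = 0.74 ⇒ e^(−k_d t) = 0.260
t = −ln(0.260) / 0.262 = 1.347 / 0.262 = 5.142 d.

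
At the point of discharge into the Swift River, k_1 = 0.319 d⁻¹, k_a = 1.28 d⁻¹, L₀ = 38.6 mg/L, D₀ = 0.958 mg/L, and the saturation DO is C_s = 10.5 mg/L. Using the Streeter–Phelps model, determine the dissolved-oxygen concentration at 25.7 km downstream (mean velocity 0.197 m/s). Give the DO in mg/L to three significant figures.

DO ≈ 4.30 mg/L

Travel time t = x/v = 25.7 km / (0.197 m/s) = 25700 m / 0.197 m/s = 130500 s = 1.510 d.
k_1 L₀/(k_a−k_1) = 0.319×38.6/(1.28−0.319) = 12.31/0.9610 = 12.81 mg/L.
e^(−k_1 t) = e^(−0.319×1.510) = 0.6178; e^(−k_a t) = e^(−1.28×1.510) = 0.1448.
D = 12.81 × (0.6178 − 0.1448) + 0.958 × 0.1448 = 6.061 + 0.1387 = 6.199 mg/L.
DO = C_s − D = 10.5 − 6.199 = 4.301 mg/L.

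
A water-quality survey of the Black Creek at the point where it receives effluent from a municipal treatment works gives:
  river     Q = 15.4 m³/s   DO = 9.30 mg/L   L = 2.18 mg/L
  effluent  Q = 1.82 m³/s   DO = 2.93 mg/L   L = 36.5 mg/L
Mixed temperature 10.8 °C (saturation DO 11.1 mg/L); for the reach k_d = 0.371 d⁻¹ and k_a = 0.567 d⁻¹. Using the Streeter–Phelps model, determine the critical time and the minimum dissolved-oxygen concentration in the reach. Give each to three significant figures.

Mixed DO = (15.4×9.30 + 1.82×2.93)/(15.4+1.82) = 148.6/17.22 = 8.627 mg/L.
Mixed L₀ = (15.4×2.18 + 1.82×36.5)/(17.22) = 100.0/17.22 = 5.807 mg/L.
Initial deficit D₀ = C_s − DO₀ = 11.1 − 8.627 = 2.473 mg/L.
t_c = (1/0.1960) ln[(0.567/0.371)(1 − 2.473×0.1960/(0.371×5.807))] = 5.102 × ln(1.184) = 0.8636 d.
D_c = (0.371/0.567) × 5.807 × e^(−0.371×0.8636) = 0.6543 × 5.807 × 0.7259 = 2.758 mg/L.
Minimum DO = 11.1 − 2.758 = 8.342 mg/L.

t_c ≈ 0.864 d; minimum DO ≈ 8.34 mg/L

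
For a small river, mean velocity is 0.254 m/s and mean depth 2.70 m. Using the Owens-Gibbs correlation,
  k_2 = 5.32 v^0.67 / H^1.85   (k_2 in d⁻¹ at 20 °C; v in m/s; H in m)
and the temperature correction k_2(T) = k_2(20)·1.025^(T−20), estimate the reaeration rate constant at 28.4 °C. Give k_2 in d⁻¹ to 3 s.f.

k_2 ≈ 0.416 d⁻¹

k_2(20) = 5.32 × 0.254^0.67 / 2.70^1.85 = 5.32 × 0.3992 / 6.281 = 0.3382 d⁻¹.
k_2(28.4) = 0.3382 × 1.025^(28.4−20) = 0.3382 × 1.230 = 0.4161 d⁻¹.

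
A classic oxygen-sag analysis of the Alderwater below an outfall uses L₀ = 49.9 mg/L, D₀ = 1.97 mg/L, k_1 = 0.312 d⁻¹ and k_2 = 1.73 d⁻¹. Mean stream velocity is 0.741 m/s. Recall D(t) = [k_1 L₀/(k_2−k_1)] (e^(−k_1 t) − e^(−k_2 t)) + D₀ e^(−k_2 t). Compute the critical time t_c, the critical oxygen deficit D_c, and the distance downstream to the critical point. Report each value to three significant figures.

With k_2/k_1 = 5.545 and 1 − D₀(k_2−k_1)/(k_1 L₀) = 0.8206,
t_c = ln(5.545 × 0.8206) / (1.73 − 0.312) = ln(4.550) / 1.418 = 1.515/1.418 = 1.068 d.
L(t_c) = L₀ e^(−k_1 t_c) = 49.9 × 0.7165 = 35.75 mg/L, and at the critical point k_2 D_c = k_1 L, so D_c = (0.312/1.73) × 35.75 = 6.448 mg/L.
x_c = v t_c = 0.741 m/s × 1.068 d × 86400 s/d = 68410 m ≈ 68.4 km.

t_c ≈ 1.07 d; D_c ≈ 6.45 mg/L; x_c ≈ 68.4 km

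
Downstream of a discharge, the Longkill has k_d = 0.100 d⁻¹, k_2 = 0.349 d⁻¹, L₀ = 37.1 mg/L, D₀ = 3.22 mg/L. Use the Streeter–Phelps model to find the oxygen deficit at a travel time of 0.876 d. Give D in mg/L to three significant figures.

D ≈ 5.05 mg/L

k_d L₀/(k_2−k_d) = 0.100×37.1/(0.349−0.100) = 3.710/0.2490 = 14.90 mg/L.
e^(−k_d t) = e^(−0.100×0.8760) = 0.9161; e^(−k_2 t) = e^(−0.349×0.8760) = 0.7366.
D = 14.90 × (0.9161 − 0.7366) + 3.22 × 0.7366 = 2.675 + 2.372 = 5.047 mg/L.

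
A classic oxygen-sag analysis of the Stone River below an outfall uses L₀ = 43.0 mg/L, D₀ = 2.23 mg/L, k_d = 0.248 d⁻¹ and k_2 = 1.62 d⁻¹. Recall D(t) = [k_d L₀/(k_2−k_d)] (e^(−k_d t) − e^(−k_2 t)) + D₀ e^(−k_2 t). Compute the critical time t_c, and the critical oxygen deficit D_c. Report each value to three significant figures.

t_c ≈ 1.12 d; D_c ≈ 4.98 mg/L

At the critical point dD/dt = 0, so k_d L₀ e^(−k_d t) = k_2 D. Substituting D(t) from the Streeter–Phelps equation and solving for t gives
t_c = ln[(k_2/k_d)(1 − D₀(k_2−k_d)/(k_d L₀))] / (k_2−k_d).
Here k_2−k_d = 1.372 d⁻¹ and 1 − D₀(k_2−k_d)/(k_d L₀) = 1 − 2.23×1.372/(0.248×43.0) = 0.7131, so
t_c = ln(6.532 × 0.7131) / 1.372 = 1.539 / 1.372 = 1.121 d.
L(t_c) = L₀ e^(−k_d t_c) = 43.0 × 0.7572 = 32.56 mg/L, and at the critical point k_2 D_c = k_d L, so D_c = (0.248/1.62) × 32.56 = 4.984 mg/L.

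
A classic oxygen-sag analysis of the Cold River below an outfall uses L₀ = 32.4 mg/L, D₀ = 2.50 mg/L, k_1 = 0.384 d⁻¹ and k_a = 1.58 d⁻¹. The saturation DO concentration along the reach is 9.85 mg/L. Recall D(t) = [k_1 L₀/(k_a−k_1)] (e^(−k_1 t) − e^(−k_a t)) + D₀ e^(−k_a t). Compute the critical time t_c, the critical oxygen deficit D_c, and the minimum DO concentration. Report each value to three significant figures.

t_c ≈ 0.953 d; D_c ≈ 5.46 mg/L; min DO ≈ 4.39 mg/L

At the critical point dD/dt = 0, so k_1 L₀ e^(−k_1 t) = k_a D. Substituting D(t) from the Streeter–Phelps equation and solving for t gives
t_c = ln[(k_a/k_1)(1 − D₀(k_a−k_1)/(k_1 L₀))] / (k_a−k_1).
Here k_a−k_1 = 1.196 d⁻¹ and 1 − D₀(k_a−k_1)/(k_1 L₀) = 1 − 2.50×1.196/(0.384×32.4) = 0.7597, so
t_c = ln(4.115 × 0.7597) / 1.196 = 1.140 / 1.196 = 0.9529 d.
L(t_c) = L₀ e^(−k_1 t_c) = 32.4 × 0.6936 = 22.47 mg/L, and at the critical point k_a D_c = k_1 L, so D_c = (0.384/1.58) × 22.47 = 5.461 mg/L.
Minimum DO = C_s − D_c = 9.85 − 5.461 = 4.389 mg/L.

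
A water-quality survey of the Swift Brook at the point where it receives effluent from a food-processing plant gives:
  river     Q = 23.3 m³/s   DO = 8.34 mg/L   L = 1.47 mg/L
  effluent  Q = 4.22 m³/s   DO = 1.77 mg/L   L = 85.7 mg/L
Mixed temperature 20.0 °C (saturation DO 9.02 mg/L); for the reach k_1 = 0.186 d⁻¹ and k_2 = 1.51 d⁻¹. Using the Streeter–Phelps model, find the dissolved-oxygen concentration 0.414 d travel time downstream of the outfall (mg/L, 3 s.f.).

Mixed DO = (23.3×8.34 + 4.22×1.77)/(23.3+4.22) = 201.8/27.52 = 7.333 mg/L.
Mixed L₀ = (23.3×1.47 + 4.22×85.7)/(27.52) = 395.9/27.52 = 14.39 mg/L.
Initial deficit D₀ = C_s − DO₀ = 9.02 − 7.333 = 1.687 mg/L.
D(0.414) = [0.186×14.39/(1.51−0.186)](e^(−0.186×0.414) − e^(−1.51×0.414)) + 1.687 e^(−1.51×0.414)
= 2.021 × (0.9259 − 0.5352) + 1.687 × 0.5352 = 1.693 mg/L.
DO = 9.02 − 1.693 = 7.327 mg/L.

DO ≈ 7.33 mg/L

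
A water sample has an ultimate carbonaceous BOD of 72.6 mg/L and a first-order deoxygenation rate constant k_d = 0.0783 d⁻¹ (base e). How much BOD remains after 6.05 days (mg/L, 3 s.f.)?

L_t = L₀ e^(−k_d t) = 72.6 × e^(−0.0783×6.05) = 72.6 × 0.6227 = 45.21 mg/L.

L ≈ 45.2 mg/L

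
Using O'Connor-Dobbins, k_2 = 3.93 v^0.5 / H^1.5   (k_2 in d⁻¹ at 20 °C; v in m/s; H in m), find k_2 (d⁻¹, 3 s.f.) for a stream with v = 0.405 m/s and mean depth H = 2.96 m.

k_2 = 3.93 × 0.405^0.5 / 2.96^1.5 = 3.93 × 0.6364 / 5.093 = 0.4911 d⁻¹.

k_2 ≈ 0.491 d⁻¹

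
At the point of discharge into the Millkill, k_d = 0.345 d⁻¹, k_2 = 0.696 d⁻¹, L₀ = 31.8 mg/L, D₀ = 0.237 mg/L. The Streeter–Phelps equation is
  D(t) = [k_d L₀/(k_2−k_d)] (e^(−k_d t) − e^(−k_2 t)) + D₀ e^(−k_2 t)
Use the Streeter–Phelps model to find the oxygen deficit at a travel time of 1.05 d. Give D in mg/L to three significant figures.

k_d L₀/(k_2−k_d) = 0.345×31.8/(0.696−0.345) = 10.97/0.3510 = 31.26 mg/L.
e^(−k_d t) = e^(−0.345×1.050) = 0.6961; e^(−k_2 t) = e^(−0.696×1.050) = 0.4815.
D = 31.26 × (0.6961 − 0.4815) + 0.237 × 0.4815 = 6.707 + 0.1141 = 6.821 mg/L.

D ≈ 6.82 mg/L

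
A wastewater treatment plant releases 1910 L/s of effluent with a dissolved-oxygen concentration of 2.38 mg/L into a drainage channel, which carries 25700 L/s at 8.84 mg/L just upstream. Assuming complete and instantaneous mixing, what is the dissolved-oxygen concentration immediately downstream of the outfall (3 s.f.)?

8.39 mg/L

Flow-weighted mixing: C = (Q_r C_r + Q_w C_w)/(Q_r + Q_w)
= (25700×8.84 + 1910×2.38)/(25700 + 1910) = 231700/27610 = 8.393 mg/L.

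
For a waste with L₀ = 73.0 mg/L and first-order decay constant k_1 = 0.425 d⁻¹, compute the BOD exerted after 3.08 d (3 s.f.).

y ≈ 53.3 mg/L

y_t = L₀(1 − e^(−k_1 t)) = 73.0 × (1 − e^(−0.425×3.08))
= 73.0 × (1 − 0.2701) = 73.0 × 0.7299 = 53.28 mg/L.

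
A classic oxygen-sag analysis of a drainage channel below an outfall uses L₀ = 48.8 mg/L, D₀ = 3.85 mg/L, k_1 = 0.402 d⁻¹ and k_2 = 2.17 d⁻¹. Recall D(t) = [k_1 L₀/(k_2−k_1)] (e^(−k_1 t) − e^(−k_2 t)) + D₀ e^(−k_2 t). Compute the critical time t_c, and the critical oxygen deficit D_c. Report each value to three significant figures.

At the critical point dD/dt = 0, so k_1 L₀ e^(−k_1 t) = k_2 D. Substituting D(t) from the Streeter–Phelps equation and solving for t gives
t_c = ln[(k_2/k_1)(1 − D₀(k_2−k_1)/(k_1 L₀))] / (k_2−k_1).
Here k_2−k_1 = 1.768 d⁻¹ and 1 − D₀(k_2−k_1)/(k_1 L₀) = 1 − 3.85×1.768/(0.402×48.8) = 0.6530, so
t_c = ln(5.398 × 0.6530) / 1.768 = 1.260 / 1.768 = 0.7126 d.
D_c = (k_1/k_2) L₀ e^(−k_1 t_c) = (0.402/2.17) × 48.8 × e^(−0.402×0.7126) = 0.1853 × 48.8 × 0.7509 = 6.789 mg/L.

t_c ≈ 0.713 d; D_c ≈ 6.79 mg/L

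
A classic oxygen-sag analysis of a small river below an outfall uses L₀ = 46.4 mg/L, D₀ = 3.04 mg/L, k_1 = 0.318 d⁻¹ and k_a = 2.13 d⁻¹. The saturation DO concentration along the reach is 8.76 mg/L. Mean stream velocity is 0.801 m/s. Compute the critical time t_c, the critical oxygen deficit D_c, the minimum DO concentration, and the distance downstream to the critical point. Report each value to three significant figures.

t_c = [1/(k_a−k_1)] ln[(k_a/k_1)(1 − D₀(k_a−k_1)/(k_1 L₀))]
= [1/(2.13−0.318)] ln[(2.13/0.318)(1 − 3.04×1.812/(0.318×46.4))]
= (1/1.812) ln[6.698 × 0.6267] = 0.5519 × ln(4.198) = 0.5519 × 1.434 = 0.7917 d.
D_c = (k_1/k_a) L₀ e^(−k_1 t_c) = (0.318/2.13) × 46.4 × e^(−0.318×0.7917) = 0.1493 × 46.4 × 0.7774 = 5.386 mg/L.
Minimum DO = C_s − D_c = 8.76 − 5.386 = 3.374 mg/L.
x_c = v t_c = 0.801 m/s × 0.7917 d × 86400 s/d = 54790 m ≈ 54.8 km.

t_c ≈ 0.792 d; D_c ≈ 5.39 mg/L; min DO ≈ 3.37 mg/L; x_c ≈ 54.8 km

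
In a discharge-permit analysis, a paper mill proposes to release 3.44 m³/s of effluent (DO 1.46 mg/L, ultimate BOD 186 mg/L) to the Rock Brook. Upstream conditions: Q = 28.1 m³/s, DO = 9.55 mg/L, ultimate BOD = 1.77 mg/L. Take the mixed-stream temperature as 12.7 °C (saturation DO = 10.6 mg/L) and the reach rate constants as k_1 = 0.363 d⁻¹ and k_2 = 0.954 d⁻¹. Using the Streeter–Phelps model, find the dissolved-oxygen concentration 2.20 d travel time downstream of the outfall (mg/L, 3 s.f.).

Mixed DO = (28.1×9.55 + 3.44×1.46)/(28.1+3.44) = 273.4/31.54 = 8.668 mg/L.
Mixed L₀ = (28.1×1.77 + 3.44×186)/(31.54) = 689.6/31.54 = 21.86 mg/L.
Initial deficit D₀ = C_s − DO₀ = 10.6 − 8.668 = 1.932 mg/L.
D(2.20) = [0.363×21.86/(0.954−0.363)](e^(−0.363×2.20) − e^(−0.954×2.20)) + 1.932 e^(−0.954×2.20)
= 13.43 × (0.4500 − 0.1226) + 1.932 × 0.1226 = 4.633 mg/L.
DO = 10.6 − 4.633 = 5.967 mg/L.

DO ≈ 5.97 mg/L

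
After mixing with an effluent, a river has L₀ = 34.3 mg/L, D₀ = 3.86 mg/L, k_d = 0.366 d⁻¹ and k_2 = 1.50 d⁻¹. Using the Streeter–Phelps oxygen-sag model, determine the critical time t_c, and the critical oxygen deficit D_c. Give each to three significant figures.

At the critical point dD/dt = 0, so k_d L₀ e^(−k_d t) = k_2 D. Substituting D(t) from the Streeter–Phelps equation and solving for t gives
t_c = ln[(k_2/k_d)(1 − D₀(k_2−k_d)/(k_d L₀))] / (k_2−k_d).
Here k_2−k_d = 1.134 d⁻¹ and 1 − D₀(k_2−k_d)/(k_d L₀) = 1 − 3.86×1.134/(0.366×34.3) = 0.6513, so
t_c = ln(4.098 × 0.6513) / 1.134 = 0.9818 / 1.134 = 0.8658 d.
D_c = (k_d/k_2) L₀ e^(−k_d t_c) = (0.366/1.50) × 34.3 × e^(−0.366×0.8658) = 0.2440 × 34.3 × 0.7284 = 6.096 mg/L.

t_c ≈ 0.866 d; D_c ≈ 6.10 mg/L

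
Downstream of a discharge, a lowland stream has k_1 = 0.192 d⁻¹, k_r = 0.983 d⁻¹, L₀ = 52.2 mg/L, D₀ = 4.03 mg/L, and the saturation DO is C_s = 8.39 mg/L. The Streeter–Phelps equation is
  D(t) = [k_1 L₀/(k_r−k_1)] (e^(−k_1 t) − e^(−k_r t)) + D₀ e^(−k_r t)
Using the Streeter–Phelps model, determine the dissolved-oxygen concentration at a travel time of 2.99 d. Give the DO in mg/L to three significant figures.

k_1 L₀/(k_r−k_1) = 0.192×52.2/(0.983−0.192) = 10.02/0.7910 = 12.67 mg/L.
e^(−k_1 t) = e^(−0.192×2.990) = 0.5632; e^(−k_r t) = e^(−0.983×2.990) = 0.05291.
D = 12.67 × (0.5632 − 0.05291) + 4.03 × 0.05291 = 6.466 + 0.2132 = 6.679 mg/L.
DO = C_s − D = 8.39 − 6.679 = 1.711 mg/L.

DO ≈ 1.71 mg/L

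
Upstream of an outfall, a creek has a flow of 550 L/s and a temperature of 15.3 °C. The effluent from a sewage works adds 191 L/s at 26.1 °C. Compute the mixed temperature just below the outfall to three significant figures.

Flow-weighted mixing: C = (Q_r C_r + Q_w C_w)/(Q_r + Q_w)
= (550×15.3 + 191×26.1)/(550 + 191) = 13400/741.0 = 18.08 °C.

18.1 °C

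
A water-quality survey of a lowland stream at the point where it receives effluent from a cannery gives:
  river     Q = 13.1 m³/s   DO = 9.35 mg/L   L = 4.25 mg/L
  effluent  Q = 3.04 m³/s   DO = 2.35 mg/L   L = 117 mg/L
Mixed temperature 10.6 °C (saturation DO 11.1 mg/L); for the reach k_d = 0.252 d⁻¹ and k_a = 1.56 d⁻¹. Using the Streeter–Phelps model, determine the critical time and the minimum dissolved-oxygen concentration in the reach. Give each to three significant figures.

t_c ≈ 0.644 d; minimum DO ≈ 7.60 mg/L

Mixed DO = (13.1×9.35 + 3.04×2.35)/(13.1+3.04) = 129.6/16.14 = 8.032 mg/L.
Mixed L₀ = (13.1×4.25 + 3.04×117)/(16.14) = 411.4/16.14 = 25.49 mg/L.
Initial deficit D₀ = C_s − DO₀ = 11.1 − 8.032 = 3.068 mg/L.
t_c = (1/1.308) ln[(1.56/0.252)(1 − 3.068×1.308/(0.252×25.49))] = 0.7645 × ln(2.322) = 0.6441 d.
D_c = (0.252/1.56) × 25.49 × e^(−0.252×0.6441) = 0.1615 × 25.49 × 0.8502 = 3.500 mg/L.
Minimum DO = 11.1 − 3.500 = 7.600 mg/L.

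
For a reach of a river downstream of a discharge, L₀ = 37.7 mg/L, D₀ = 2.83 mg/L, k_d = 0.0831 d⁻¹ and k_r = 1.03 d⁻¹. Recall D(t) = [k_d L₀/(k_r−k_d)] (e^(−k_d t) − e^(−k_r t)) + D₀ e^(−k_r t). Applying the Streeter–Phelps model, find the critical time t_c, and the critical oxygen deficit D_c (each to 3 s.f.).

t_c = [1/(k_r−k_d)] ln[(k_r/k_d)(1 − D₀(k_r−k_d)/(k_d L₀))]
= [1/(1.03−0.0831)] ln[(1.03/0.0831)(1 − 2.83×0.9469/(0.0831×37.7))]
= (1/0.9469) ln[12.39 × 0.1446] = 1.056 × ln(1.793) = 1.056 × 0.5838 = 0.6165 d.
D_c = (k_d/k_r) L₀ e^(−k_d t_c) = (0.0831/1.03) × 37.7 × e^(−0.0831×0.6165) = 0.08068 × 37.7 × 0.9501 = 2.890 mg/L.

t_c ≈ 0.617 d; D_c ≈ 2.89 mg/L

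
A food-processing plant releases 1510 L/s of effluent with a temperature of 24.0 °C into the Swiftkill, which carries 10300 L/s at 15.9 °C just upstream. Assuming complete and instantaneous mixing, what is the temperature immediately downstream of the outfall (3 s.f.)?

16.9 °C

Flow-weighted mixing: C = (Q_r C_r + Q_w C_w)/(Q_r + Q_w)
= (10300×15.9 + 1510×24.0)/(10300 + 1510) = 200000/11810 = 16.94 °C.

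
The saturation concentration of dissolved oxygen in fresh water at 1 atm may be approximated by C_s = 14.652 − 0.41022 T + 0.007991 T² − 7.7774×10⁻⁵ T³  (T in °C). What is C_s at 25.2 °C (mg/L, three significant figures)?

C_s = 14.652 − 0.41022×25.2 + 0.007991×25.2² − 7.7774×10⁻⁵×25.2³ = 8.144 mg/L.

C_s ≈ 8.14 mg/L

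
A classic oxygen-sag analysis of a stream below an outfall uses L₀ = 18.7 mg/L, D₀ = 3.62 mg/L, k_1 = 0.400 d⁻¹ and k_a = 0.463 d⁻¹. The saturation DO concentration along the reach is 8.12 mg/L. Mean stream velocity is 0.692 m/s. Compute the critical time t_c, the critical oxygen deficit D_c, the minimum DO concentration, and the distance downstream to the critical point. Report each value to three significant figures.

With k_a/k_1 = 1.157 and 1 − D₀(k_a−k_1)/(k_1 L₀) = 0.9695,
t_c = ln(1.157 × 0.9695) / (0.463 − 0.400) = ln(1.122) / 0.06300 = 0.1153/0.06300 = 1.830 d.
L(t_c) = L₀ e^(−k_1 t_c) = 18.7 × 0.4809 = 8.993 mg/L, and at the critical point k_a D_c = k_1 L, so D_c = (0.400/0.463) × 8.993 = 7.769 mg/L.
Minimum DO = C_s − D_c = 8.12 − 7.769 = 0.3505 mg/L.
x_c = v t_c = 0.692 m/s × 1.830 d × 86400 s/d = 109400 m ≈ 109 km.

t_c ≈ 1.83 d; D_c ≈ 7.77 mg/L; min DO ≈ 0.351 mg/L; x_c ≈ 109 km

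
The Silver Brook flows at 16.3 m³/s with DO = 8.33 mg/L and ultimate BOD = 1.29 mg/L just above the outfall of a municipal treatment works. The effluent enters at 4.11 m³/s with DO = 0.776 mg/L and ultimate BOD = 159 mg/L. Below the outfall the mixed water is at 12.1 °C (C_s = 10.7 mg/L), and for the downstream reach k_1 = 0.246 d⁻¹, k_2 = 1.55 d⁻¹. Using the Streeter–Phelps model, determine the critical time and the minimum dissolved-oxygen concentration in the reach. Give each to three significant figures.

t_c ≈ 0.661 d; minimum DO ≈ 6.24 mg/L

Mixed DO = (16.3×8.33 + 4.11×0.776)/(16.3+4.11) = 139.0/20.41 = 6.809 mg/L.
Mixed L₀ = (16.3×1.29 + 4.11×159)/(20.41) = 674.5/20.41 = 33.05 mg/L.
Initial deficit D₀ = C_s − DO₀ = 10.7 − 6.809 = 3.891 mg/L.
t_c = (1/1.304) ln[(1.55/0.246)(1 − 3.891×1.304/(0.246×33.05))] = 0.7669 × ln(2.368) = 0.6612 d.
D_c = (0.246/1.55) × 33.05 × e^(−0.246×0.6612) = 0.1587 × 33.05 × 0.8499 = 4.458 mg/L.
Minimum DO = 10.7 − 4.458 = 6.242 mg/L.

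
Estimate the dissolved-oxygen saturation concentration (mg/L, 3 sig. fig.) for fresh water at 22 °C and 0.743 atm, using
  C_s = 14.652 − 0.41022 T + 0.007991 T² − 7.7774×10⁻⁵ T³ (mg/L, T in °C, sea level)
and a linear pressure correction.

C_s ≈ 6.44 mg/L

At sea level: C_s = 14.652 − 0.41022×22 + 0.007991×22² − 7.7774×10⁻⁵×22³ = 8.667 mg/L.
Pressure correction: C_s' = 8.667 × 0.743 = 6.439 mg/L.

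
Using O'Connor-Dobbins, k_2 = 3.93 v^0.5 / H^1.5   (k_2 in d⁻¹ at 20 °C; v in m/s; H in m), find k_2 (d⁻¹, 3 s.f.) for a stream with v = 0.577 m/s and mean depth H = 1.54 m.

k_2 ≈ 1.56 d⁻¹

k_2 = 3.93 × 0.577^0.5 / 1.54^1.5 = 3.93 × 0.7596 / 1.911 = 1.562 d⁻¹.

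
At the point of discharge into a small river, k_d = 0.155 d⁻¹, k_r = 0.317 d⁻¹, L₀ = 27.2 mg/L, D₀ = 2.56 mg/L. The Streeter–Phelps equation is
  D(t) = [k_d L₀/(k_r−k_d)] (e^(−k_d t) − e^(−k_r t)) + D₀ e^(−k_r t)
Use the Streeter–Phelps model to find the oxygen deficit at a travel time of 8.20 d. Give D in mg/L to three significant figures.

k_d L₀/(k_r−k_d) = 0.155×27.2/(0.317−0.155) = 4.216/0.1620 = 26.02 mg/L.
e^(−k_d t) = e^(−0.155×8.200) = 0.2806; e^(−k_r t) = e^(−0.317×8.200) = 0.07432.
D = 26.02 × (0.2806 − 0.07432) + 2.56 × 0.07432 = 5.367 + 0.1903 = 5.557 mg/L.

D ≈ 5.56 mg/L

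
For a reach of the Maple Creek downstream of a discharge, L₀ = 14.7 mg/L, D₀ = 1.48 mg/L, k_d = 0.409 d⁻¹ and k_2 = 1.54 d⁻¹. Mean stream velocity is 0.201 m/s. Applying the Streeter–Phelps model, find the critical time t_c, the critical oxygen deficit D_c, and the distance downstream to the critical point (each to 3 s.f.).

t_c ≈ 0.884 d; D_c ≈ 2.72 mg/L; x_c ≈ 15.3 km

At the critical point dD/dt = 0, so k_d L₀ e^(−k_d t) = k_2 D. Substituting D(t) from the Streeter–Phelps equation and solving for t gives
t_c = ln[(k_2/k_d)(1 − D₀(k_2−k_d)/(k_d L₀))] / (k_2−k_d).
Here k_2−k_d = 1.131 d⁻¹ and 1 − D₀(k_2−k_d)/(k_d L₀) = 1 − 1.48×1.131/(0.409×14.7) = 0.7216, so
t_c = ln(3.765 × 0.7216) / 1.131 = 0.9995 / 1.131 = 0.8838 d.
D_c = (k_d/k_2) L₀ e^(−k_d t_c) = (0.409/1.54) × 14.7 × e^(−0.409×0.8838) = 0.2656 × 14.7 × 0.6967 = 2.720 mg/L.
x_c = v t_c = 0.201 m/s × 0.8838 d × 86400 s/d = 15350 m ≈ 15.3 km.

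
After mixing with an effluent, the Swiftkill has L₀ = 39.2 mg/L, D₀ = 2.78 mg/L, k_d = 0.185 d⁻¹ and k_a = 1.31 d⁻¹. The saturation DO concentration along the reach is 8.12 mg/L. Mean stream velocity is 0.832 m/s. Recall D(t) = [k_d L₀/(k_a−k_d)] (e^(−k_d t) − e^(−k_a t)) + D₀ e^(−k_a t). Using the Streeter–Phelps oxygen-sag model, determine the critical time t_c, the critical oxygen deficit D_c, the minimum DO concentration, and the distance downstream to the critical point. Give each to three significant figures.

t_c ≈ 1.24 d; D_c ≈ 4.40 mg/L; min DO ≈ 3.72 mg/L; x_c ≈ 89.0 km

At the critical point dD/dt = 0, so k_d L₀ e^(−k_d t) = k_a D. Substituting D(t) from the Streeter–Phelps equation and solving for t gives
t_c = ln[(k_a/k_d)(1 − D₀(k_a−k_d)/(k_d L₀))] / (k_a−k_d).
Here k_a−k_d = 1.125 d⁻¹ and 1 − D₀(k_a−k_d)/(k_d L₀) = 1 − 2.78×1.125/(0.185×39.2) = 0.5687, so
t_c = ln(7.081 × 0.5687) / 1.125 = 1.393 / 1.125 = 1.238 d.
D_c = (k_d/k_a) L₀ e^(−k_d t_c) = (0.185/1.31) × 39.2 × e^(−0.185×1.238) = 0.1412 × 39.2 × 0.7953 = 4.402 mg/L.
Minimum DO = C_s − D_c = 8.12 − 4.402 = 3.718 mg/L.
x_c = v t_c = 0.832 m/s × 1.238 d × 86400 s/d = 89020 m ≈ 89.0 km.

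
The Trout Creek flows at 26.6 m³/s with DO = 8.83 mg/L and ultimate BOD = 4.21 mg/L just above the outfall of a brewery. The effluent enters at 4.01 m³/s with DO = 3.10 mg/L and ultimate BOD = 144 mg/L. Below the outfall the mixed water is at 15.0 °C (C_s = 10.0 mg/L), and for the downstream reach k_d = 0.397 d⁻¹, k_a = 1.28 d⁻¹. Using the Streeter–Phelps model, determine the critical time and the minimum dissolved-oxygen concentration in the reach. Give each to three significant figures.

t_c ≈ 1.09 d; minimum DO ≈ 5.46 mg/L

Mixed DO = (26.6×8.83 + 4.01×3.10)/(26.6+4.01) = 247.3/30.61 = 8.079 mg/L.
Mixed L₀ = (26.6×4.21 + 4.01×144)/(30.61) = 689.4/30.61 = 22.52 mg/L.
Initial deficit D₀ = C_s − DO₀ = 10.0 − 8.079 = 1.921 mg/L.
t_c = (1/0.8830) ln[(1.28/0.397)(1 − 1.921×0.8830/(0.397×22.52))] = 1.133 × ln(2.613) = 1.088 d.
D_c = (0.397/1.28) × 22.52 × e^(−0.397×1.088) = 0.3102 × 22.52 × 0.6493 = 4.536 mg/L.
Minimum DO = 10.0 − 4.536 = 5.464 mg/L.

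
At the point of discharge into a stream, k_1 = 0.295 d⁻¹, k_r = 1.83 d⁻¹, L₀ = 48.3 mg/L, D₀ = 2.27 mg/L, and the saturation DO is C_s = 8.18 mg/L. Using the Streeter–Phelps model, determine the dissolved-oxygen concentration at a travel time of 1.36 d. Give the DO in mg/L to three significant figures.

DO ≈ 2.55 mg/L

k_1 L₀/(k_r−k_1) = 0.295×48.3/(1.83−0.295) = 14.25/1.535 = 9.282 mg/L.
e^(−k_1 t) = e^(−0.295×1.360) = 0.6695; e^(−k_r t) = e^(−1.83×1.360) = 0.08301.
D = 9.282 × (0.6695 − 0.08301) + 2.27 × 0.08301 = 5.444 + 0.1884 = 5.633 mg/L.
DO = C_s − D = 8.18 − 5.633 = 2.547 mg/L.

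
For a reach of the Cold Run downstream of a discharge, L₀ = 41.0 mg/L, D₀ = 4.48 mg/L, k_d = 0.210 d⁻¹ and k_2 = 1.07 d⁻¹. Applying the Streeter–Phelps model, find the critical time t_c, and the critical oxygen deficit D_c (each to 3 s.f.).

With k_2/k_d = 5.095 and 1 − D₀(k_2−k_d)/(k_d L₀) = 0.5525,
t_c = ln(5.095 × 0.5525) / (1.07 − 0.210) = ln(2.815) / 0.8600 = 1.035/0.8600 = 1.204 d.
D_c = (k_d/k_2) L₀ e^(−k_d t_c) = (0.210/1.07) × 41.0 × e^(−0.210×1.204) = 0.1963 × 41.0 × 0.7767 = 6.250 mg/L.

t_c ≈ 1.20 d; D_c ≈ 6.25 mg/L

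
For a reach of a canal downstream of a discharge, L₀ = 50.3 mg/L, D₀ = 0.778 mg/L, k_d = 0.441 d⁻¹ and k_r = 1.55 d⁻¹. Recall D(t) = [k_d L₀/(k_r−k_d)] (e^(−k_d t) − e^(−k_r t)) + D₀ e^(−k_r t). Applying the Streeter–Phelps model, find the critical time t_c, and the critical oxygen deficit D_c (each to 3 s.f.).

t_c ≈ 1.10 d; D_c ≈ 8.82 mg/L

t_c = [1/(k_r−k_d)] ln[(k_r/k_d)(1 − D₀(k_r−k_d)/(k_d L₀))]
= [1/(1.55−0.441)] ln[(1.55/0.441)(1 − 0.778×1.109/(0.441×50.3))]
= (1/1.109) ln[3.515 × 0.9611] = 0.9017 × ln(3.378) = 0.9017 × 1.217 = 1.098 d.
D_c = (k_d/k_r) L₀ e^(−k_d t_c) = (0.441/1.55) × 50.3 × e^(−0.441×1.098) = 0.2845 × 50.3 × 0.6163 = 8.820 mg/L.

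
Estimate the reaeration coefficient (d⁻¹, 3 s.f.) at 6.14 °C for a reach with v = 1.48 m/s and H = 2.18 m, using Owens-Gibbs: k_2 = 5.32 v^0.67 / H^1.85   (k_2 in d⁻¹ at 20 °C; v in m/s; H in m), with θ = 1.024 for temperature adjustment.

k_2(20) = 5.32 × 1.48^0.67 / 2.18^1.85 = 5.32 × 1.300 / 4.228 = 1.636 d⁻¹.
k_2(6.14) = 1.636 × 1.024^(6.14−20) = 1.636 × 0.7199 = 1.178 d⁻¹.

k_2 ≈ 1.18 d⁻¹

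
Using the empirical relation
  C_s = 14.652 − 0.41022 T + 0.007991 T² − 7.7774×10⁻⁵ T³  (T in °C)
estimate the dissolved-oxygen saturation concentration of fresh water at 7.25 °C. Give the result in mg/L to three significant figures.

C_s = 14.652 − 0.41022×7.25 + 0.007991×7.25² − 7.7774×10⁻⁵×7.25³ = 12.07 mg/L.

C_s ≈ 12.1 mg/L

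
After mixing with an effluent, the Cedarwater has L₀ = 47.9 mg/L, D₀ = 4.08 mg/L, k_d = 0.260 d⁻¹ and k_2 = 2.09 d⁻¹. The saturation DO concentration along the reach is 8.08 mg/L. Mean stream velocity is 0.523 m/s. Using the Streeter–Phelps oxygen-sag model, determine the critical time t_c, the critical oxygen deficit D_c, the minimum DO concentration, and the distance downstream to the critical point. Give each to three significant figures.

t_c ≈ 0.639 d; D_c ≈ 5.05 mg/L; min DO ≈ 3.03 mg/L; x_c ≈ 28.9 km

t_c = [1/(k_2−k_d)] ln[(k_2/k_d)(1 − D₀(k_2−k_d)/(k_d L₀))]
= [1/(2.09−0.260)] ln[(2.09/0.260)(1 − 4.08×1.830/(0.260×47.9))]
= (1/1.830) ln[8.038 × 0.4005] = 0.5464 × ln(3.219) = 0.5464 × 1.169 = 0.6389 d.
L(t_c) = L₀ e^(−k_d t_c) = 47.9 × 0.8470 = 40.57 mg/L, and at the critical point k_2 D_c = k_d L, so D_c = (0.260/2.09) × 40.57 = 5.047 mg/L.
Minimum DO = C_s − D_c = 8.08 − 5.047 = 3.033 mg/L.
x_c = v t_c = 0.523 m/s × 0.6389 d × 86400 s/d = 28870 m ≈ 28.9 km.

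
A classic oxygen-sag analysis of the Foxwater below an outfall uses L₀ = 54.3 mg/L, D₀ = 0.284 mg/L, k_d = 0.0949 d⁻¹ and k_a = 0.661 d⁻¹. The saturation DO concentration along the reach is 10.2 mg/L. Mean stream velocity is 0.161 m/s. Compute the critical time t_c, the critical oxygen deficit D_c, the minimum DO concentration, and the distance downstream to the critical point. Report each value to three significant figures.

t_c ≈ 3.37 d; D_c ≈ 5.66 mg/L; min DO ≈ 4.54 mg/L; x_c ≈ 46.9 km

At the critical point dD/dt = 0, so k_d L₀ e^(−k_d t) = k_a D. Substituting D(t) from the Streeter–Phelps equation and solving for t gives
t_c = ln[(k_a/k_d)(1 − D₀(k_a−k_d)/(k_d L₀))] / (k_a−k_d).
Here k_a−k_d = 0.5661 d⁻¹ and 1 − D₀(k_a−k_d)/(k_d L₀) = 1 − 0.284×0.5661/(0.0949×54.3) = 0.9688, so
t_c = ln(6.965 × 0.9688) / 0.5661 = 1.909 / 0.5661 = 3.373 d.
D_c = (k_d/k_a) L₀ e^(−k_d t_c) = (0.0949/0.661) × 54.3 × e^(−0.0949×3.373) = 0.1436 × 54.3 × 0.7261 = 5.661 mg/L.
Minimum DO = C_s − D_c = 10.2 − 5.661 = 4.539 mg/L.
x_c = v t_c = 0.161 m/s × 3.373 d × 86400 s/d = 46910 m ≈ 46.9 km.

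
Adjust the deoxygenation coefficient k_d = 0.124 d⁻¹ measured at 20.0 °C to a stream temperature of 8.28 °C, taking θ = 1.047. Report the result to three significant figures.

k_d(T₂) = k_d(T₁) · θ^(T₂−T₁) = 0.124 × 1.047^(8.28−20.0)
= 0.124 × 1.047^-11.7 = 0.124 × 0.5837 = 0.07238 d⁻¹.

k_d ≈ 0.0724 d⁻¹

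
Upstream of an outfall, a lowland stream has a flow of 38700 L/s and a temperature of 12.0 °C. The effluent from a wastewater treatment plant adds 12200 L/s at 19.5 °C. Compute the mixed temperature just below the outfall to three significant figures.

Flow-weighted mixing: C = (Q_r C_r + Q_w C_w)/(Q_r + Q_w)
= (38700×12.0 + 12200×19.5)/(38700 + 12200) = 702300/50900 = 13.80 °C.

13.8 °C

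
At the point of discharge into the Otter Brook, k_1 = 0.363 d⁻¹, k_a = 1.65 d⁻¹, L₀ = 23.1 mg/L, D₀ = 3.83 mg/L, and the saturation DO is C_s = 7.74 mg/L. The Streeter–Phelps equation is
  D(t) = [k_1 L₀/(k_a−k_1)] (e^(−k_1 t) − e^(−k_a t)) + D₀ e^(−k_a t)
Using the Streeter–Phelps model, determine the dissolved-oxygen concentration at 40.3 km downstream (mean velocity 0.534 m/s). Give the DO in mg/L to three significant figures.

DO ≈ 3.63 mg/L

Travel time t = x/v = 40.3 km / (0.534 m/s) = 40300 m / 0.534 m/s = 75470 s = 0.8735 d.
k_1 L₀/(k_a−k_1) = 0.363×23.1/(1.65−0.363) = 8.385/1.287 = 6.515 mg/L.
e^(−k_1 t) = e^(−0.363×0.8735) = 0.7283; e^(−k_a t) = e^(−1.65×0.8735) = 0.2366.
D = 6.515 × (0.7283 − 0.2366) + 3.83 × 0.2366 = 3.203 + 0.9063 = 4.110 mg/L.
DO = C_s − D = 7.74 − 4.110 = 3.630 mg/L.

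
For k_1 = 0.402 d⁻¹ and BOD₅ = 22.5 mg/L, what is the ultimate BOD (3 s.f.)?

BOD₅ = L₀(1 − e^(−5k_1)) ⇒ L₀ = BOD₅ / (1 − e^(−5×0.402))
= 22.5 / (1 − 0.1340) = 22.5 / 0.8660 = 25.98 mg/L.

L₀ ≈ 26.0 mg/L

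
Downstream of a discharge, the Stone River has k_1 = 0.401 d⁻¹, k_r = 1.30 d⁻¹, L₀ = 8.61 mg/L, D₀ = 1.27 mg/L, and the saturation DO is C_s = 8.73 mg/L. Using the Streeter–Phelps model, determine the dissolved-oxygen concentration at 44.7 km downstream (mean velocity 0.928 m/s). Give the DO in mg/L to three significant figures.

DO ≈ 6.90 mg/L

Travel time t = x/v = 44.7 km / (0.928 m/s) = 44700 m / 0.928 m/s = 48170 s = 0.5575 d.
k_1 L₀/(k_r−k_1) = 0.401×8.61/(1.30−0.401) = 3.453/0.8990 = 3.841 mg/L.
e^(−k_1 t) = e^(−0.401×0.5575) = 0.7997; e^(−k_r t) = e^(−1.30×0.5575) = 0.4844.
D = 3.841 × (0.7997 − 0.4844) + 1.27 × 0.4844 = 1.211 + 0.6152 = 1.826 mg/L.
DO = C_s − D = 8.73 − 1.826 = 6.904 mg/L.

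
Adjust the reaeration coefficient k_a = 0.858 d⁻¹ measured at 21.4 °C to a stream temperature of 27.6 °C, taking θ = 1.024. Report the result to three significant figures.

k_a(T₂) = k_a(T₁) · θ^(T₂−T₁) = 0.858 × 1.024^(27.6−21.4)
= 0.858 × 1.024^6.20 = 0.858 × 1.158 = 0.9939 d⁻¹.

k_a ≈ 0.994 d⁻¹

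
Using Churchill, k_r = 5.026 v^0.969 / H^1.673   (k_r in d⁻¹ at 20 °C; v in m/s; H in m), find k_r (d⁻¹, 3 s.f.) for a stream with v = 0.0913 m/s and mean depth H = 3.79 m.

k_r ≈ 0.0532 d⁻¹

k_r = 5.026 × 0.0913^0.969 / 3.79^1.673 = 5.026 × 0.09833 / 9.291 = 0.05319 d⁻¹.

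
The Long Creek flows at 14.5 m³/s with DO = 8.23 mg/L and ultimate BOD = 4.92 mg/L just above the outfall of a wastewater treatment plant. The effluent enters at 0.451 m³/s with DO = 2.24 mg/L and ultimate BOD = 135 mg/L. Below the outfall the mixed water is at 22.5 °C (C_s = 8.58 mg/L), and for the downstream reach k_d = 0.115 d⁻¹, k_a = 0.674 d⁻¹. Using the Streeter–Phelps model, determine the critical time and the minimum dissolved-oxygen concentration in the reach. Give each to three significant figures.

t_c ≈ 2.55 d; minimum DO ≈ 7.45 mg/L

Mixed DO = (14.5×8.23 + 0.451×2.24)/(14.5+0.451) = 120.3/14.95 = 8.049 mg/L.
Mixed L₀ = (14.5×4.92 + 0.451×135)/(14.95) = 132.2/14.95 = 8.844 mg/L.
Initial deficit D₀ = C_s − DO₀ = 8.58 − 8.049 = 0.5307 mg/L.
t_c = (1/0.5590) ln[(0.674/0.115)(1 − 0.5307×0.5590/(0.115×8.844))] = 1.789 × ln(4.151) = 2.546 d.
D_c = (0.115/0.674) × 8.844 × e^(−0.115×2.546) = 0.1706 × 8.844 × 0.7461 = 1.126 mg/L.
Minimum DO = 8.58 − 1.126 = 7.454 mg/L.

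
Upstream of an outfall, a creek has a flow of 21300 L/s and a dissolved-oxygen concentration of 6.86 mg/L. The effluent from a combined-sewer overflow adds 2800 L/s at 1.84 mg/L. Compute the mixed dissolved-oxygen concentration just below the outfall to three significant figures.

6.28 mg/L

Flow-weighted mixing: C = (Q_r C_r + Q_w C_w)/(Q_r + Q_w)
= (21300×6.86 + 2800×1.84)/(21300 + 2800) = 151300/24100 = 6.277 mg/L.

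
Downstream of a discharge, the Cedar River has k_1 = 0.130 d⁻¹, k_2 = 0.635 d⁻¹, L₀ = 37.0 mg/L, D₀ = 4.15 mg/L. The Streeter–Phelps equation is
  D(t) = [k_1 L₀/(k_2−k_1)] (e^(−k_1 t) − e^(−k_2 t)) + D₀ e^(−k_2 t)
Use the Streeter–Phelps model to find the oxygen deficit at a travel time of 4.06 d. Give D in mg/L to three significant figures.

k_1 L₀/(k_2−k_1) = 0.130×37.0/(0.635−0.130) = 4.810/0.5050 = 9.525 mg/L.
e^(−k_1 t) = e^(−0.130×4.060) = 0.5899; e^(−k_2 t) = e^(−0.635×4.060) = 0.07592.
D = 9.525 × (0.5899 − 0.07592) + 4.15 × 0.07592 = 4.896 + 0.3151 = 5.211 mg/L.

D ≈ 5.21 mg/L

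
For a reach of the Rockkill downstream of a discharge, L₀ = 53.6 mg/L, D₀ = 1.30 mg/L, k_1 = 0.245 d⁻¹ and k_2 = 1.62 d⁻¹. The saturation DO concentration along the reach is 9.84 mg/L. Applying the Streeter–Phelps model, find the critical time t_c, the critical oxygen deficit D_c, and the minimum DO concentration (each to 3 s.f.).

At the critical point dD/dt = 0, so k_1 L₀ e^(−k_1 t) = k_2 D. Substituting D(t) from the Streeter–Phelps equation and solving for t gives
t_c = ln[(k_2/k_1)(1 − D₀(k_2−k_1)/(k_1 L₀))] / (k_2−k_1).
Here k_2−k_1 = 1.375 d⁻¹ and 1 − D₀(k_2−k_1)/(k_1 L₀) = 1 − 1.30×1.375/(0.245×53.6) = 0.8639, so
t_c = ln(6.612 × 0.8639) / 1.375 = 1.743 / 1.375 = 1.267 d.
L(t_c) = L₀ e^(−k_1 t_c) = 53.6 × 0.7331 = 39.29 mg/L, and at the critical point k_2 D_c = k_1 L, so D_c = (0.245/1.62) × 39.29 = 5.942 mg/L.
Minimum DO = C_s − D_c = 9.84 − 5.942 = 3.898 mg/L.

t_c ≈ 1.27 d; D_c ≈ 5.94 mg/L; min DO ≈ 3.90 mg/L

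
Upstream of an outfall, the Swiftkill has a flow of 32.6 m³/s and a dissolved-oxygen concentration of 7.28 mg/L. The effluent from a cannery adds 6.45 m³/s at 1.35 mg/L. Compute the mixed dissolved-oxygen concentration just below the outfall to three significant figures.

6.30 mg/L

Flow-weighted mixing: C = (Q_r C_r + Q_w C_w)/(Q_r + Q_w)
= (32.6×7.28 + 6.45×1.35)/(32.6 + 6.45) = 246.0/39.05 = 6.301 mg/L.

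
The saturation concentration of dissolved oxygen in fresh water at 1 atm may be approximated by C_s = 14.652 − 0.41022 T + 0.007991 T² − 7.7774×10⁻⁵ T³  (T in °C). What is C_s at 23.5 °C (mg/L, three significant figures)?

C_s ≈ 8.42 mg/L

C_s = 14.652 − 0.41022×23.5 + 0.007991×23.5² − 7.7774×10⁻⁵×23.5³ = 8.416 mg/L.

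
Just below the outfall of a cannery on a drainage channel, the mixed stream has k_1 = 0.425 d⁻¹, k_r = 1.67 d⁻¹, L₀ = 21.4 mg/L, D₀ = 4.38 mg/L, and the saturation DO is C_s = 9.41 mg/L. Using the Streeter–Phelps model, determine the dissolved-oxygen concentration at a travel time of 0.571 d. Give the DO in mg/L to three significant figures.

DO ≈ 4.81 mg/L

k_1 L₀/(k_r−k_1) = 0.425×21.4/(1.67−0.425) = 9.095/1.245 = 7.305 mg/L.
e^(−k_1 t) = e^(−0.425×0.5710) = 0.7845; e^(−k_r t) = e^(−1.67×0.5710) = 0.3854.
D = 7.305 × (0.7845 − 0.3854) + 4.38 × 0.3854 = 2.916 + 1.688 = 4.604 mg/L.
DO = C_s − D = 9.41 − 4.604 = 4.806 mg/L.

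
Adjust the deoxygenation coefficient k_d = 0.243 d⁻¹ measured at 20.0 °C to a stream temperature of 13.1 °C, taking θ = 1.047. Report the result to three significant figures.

k_d(T₂) = k_d(T₁) · θ^(T₂−T₁) = 0.243 × 1.047^(13.1−20.0)
= 0.243 × 1.047^-6.90 = 0.243 × 0.7284 = 0.1770 d⁻¹.

k_d ≈ 0.177 d⁻¹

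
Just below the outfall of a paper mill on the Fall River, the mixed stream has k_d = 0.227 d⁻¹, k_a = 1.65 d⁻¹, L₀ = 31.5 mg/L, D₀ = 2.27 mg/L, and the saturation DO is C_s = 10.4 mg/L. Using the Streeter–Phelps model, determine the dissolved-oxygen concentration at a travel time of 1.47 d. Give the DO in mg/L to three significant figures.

DO ≈ 7.04 mg/L

k_d L₀/(k_a−k_d) = 0.227×31.5/(1.65−0.227) = 7.151/1.423 = 5.025 mg/L.
e^(−k_d t) = e^(−0.227×1.470) = 0.7163; e^(−k_a t) = e^(−1.65×1.470) = 0.08843.
D = 5.025 × (0.7163 − 0.08843) + 2.27 × 0.08843 = 3.155 + 0.2007 = 3.356 mg/L.
DO = C_s − D = 10.4 − 3.356 = 7.044 mg/L.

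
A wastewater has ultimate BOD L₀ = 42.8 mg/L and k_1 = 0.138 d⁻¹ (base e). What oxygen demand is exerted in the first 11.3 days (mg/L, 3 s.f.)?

y ≈ 33.8 mg/L

y_t = L₀(1 − e^(−k_1 t)) = 42.8 × (1 − e^(−0.138×11.3))
= 42.8 × (1 − 0.2103) = 42.8 × 0.7897 = 33.80 mg/L.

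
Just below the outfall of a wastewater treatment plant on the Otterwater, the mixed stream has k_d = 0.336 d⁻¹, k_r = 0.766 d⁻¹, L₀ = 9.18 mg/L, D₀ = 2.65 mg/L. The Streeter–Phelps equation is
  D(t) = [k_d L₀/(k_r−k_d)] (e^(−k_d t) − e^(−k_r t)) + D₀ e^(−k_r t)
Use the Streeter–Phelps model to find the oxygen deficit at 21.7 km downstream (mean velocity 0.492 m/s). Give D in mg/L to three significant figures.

Travel time t = x/v = 21.7 km / (0.492 m/s) = 21700 m / 0.492 m/s = 44110 s = 0.5105 d.
k_d L₀/(k_r−k_d) = 0.336×9.18/(0.766−0.336) = 3.084/0.4300 = 7.173 mg/L.
e^(−k_d t) = e^(−0.336×0.5105) = 0.8424; e^(−k_r t) = e^(−0.766×0.5105) = 0.6764.
D = 7.173 × (0.8424 − 0.6764) + 2.65 × 0.6764 = 1.191 + 1.792 = 2.983 mg/L.

D ≈ 2.98 mg/L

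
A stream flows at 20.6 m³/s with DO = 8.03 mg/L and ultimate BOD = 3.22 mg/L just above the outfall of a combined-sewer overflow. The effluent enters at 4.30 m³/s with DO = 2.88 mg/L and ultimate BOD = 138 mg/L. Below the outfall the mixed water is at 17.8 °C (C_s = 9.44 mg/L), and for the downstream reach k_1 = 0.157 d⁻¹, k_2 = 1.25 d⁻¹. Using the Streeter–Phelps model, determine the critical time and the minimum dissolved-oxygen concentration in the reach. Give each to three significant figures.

Mixed DO = (20.6×8.03 + 4.30×2.88)/(20.6+4.30) = 177.8/24.90 = 7.141 mg/L.
Mixed L₀ = (20.6×3.22 + 4.30×138)/(24.90) = 659.7/24.90 = 26.50 mg/L.
Initial deficit D₀ = C_s − DO₀ = 9.44 − 7.141 = 2.299 mg/L.
t_c = (1/1.093) ln[(1.25/0.157)(1 − 2.299×1.093/(0.157×26.50))] = 0.9149 × ln(3.152) = 1.050 d.
D_c = (0.157/1.25) × 26.50 × e^(−0.157×1.050) = 0.1256 × 26.50 × 0.8480 = 2.822 mg/L.
Minimum DO = 9.44 − 2.822 = 6.618 mg/L.

t_c ≈ 1.05 d; minimum DO ≈ 6.62 mg/L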